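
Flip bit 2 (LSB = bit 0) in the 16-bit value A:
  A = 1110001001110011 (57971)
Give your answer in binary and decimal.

Mask = 1 << 2 = 0000000000000100
Bit 2 of A is 0; XOR with the mask flips it to 1.
  1110001001110011
^ 0000000000000100
------------------
  1110001001110111

Answer: 1110001001110111 (57975)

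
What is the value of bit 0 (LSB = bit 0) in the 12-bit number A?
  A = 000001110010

Bit 0 is the 1st from the right.
  000001110010
             ^
That bit is 0.

Answer: 0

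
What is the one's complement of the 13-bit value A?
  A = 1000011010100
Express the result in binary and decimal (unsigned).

Flip each bit (0->1, 1->0):
  1000011010100
  0111100101011

Answer: 0111100101011 (3883)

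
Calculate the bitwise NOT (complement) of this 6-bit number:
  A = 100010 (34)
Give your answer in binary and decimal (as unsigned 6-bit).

Flip each bit (0->1, 1->0):
  100010
  011101

Answer: 011101 (29)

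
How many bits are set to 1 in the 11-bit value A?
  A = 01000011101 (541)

01000011101
1-bits at positions (from bit 0 = LSB): 0, 2, 3, 4, 9
Count = 5

Answer: 5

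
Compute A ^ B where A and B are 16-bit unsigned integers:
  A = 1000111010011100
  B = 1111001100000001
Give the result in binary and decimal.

Apply ^ to each column (1 where bits differ):
  1000111010011100
^ 1111001100000001
------------------
  0111110110011101

Answer: 0111110110011101 (32157)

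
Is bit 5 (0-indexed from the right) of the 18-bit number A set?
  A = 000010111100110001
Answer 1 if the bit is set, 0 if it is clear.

Bit 5 is the 6th from the right.
  000010111100110001
              ^
That bit is 1.

Answer: 1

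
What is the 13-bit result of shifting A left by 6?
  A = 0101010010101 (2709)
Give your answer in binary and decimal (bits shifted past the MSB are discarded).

Shift left by 6: drop the top 6 bit(s), append 6 zero(s) on the right.
  0101010010101  ->  discard [010101], keep [0010101], append 000000
= 0010101000000

Answer: 0010101000000 (1344)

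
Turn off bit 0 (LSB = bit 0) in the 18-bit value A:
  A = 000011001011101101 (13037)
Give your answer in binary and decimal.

Mask = ~(1 << 0) = 111111111111111110
Bit 0 of A is 1, so AND-ing with the mask clears it to 0.
  000011001011101101
& 111111111111111110
--------------------
  000011001011101100

Answer: 000011001011101100 (13036)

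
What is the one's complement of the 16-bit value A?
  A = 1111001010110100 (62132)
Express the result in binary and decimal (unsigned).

Flip each bit (0->1, 1->0):
  1111001010110100
  0000110101001011

Answer: 0000110101001011 (3403)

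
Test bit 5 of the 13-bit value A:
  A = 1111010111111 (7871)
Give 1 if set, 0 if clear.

Bit 5 is the 6th from the right.
  1111010111111
         ^
That bit is 1.

Answer: 1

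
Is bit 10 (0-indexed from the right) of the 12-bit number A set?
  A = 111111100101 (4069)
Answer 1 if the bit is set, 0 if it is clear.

Bit 10 is the 11th from the right.
  111111100101
   ^
That bit is 1.

Answer: 1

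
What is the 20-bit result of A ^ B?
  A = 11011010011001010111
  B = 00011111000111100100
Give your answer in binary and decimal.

Apply ^ to each column (1 where bits differ):
  11011010011001010111
^ 00011111000111100100
----------------------
  11000101011110110011

Answer: 11000101011110110011 (808883)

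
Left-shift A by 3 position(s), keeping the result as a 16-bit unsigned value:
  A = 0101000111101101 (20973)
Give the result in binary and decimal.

Shift left by 3: drop the top 3 bit(s), append 3 zero(s) on the right.
  0101000111101101  ->  discard [010], keep [1000111101101], append 000
= 1000111101101000

Answer: 1000111101101000 (36712)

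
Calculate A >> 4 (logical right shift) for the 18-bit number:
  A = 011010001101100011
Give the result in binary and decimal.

Logical shift right by 4: drop the bottom 4 bit(s), prepend 4 zero(s) on the left.
  011010001101100011  ->  keep [01101000110110], discard [0011], prepend 0000
= 000001101000110110

Answer: 000001101000110110 (6710)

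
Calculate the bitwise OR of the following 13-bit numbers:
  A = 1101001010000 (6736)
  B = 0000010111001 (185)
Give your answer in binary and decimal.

Apply | to each column (1 where either bit is 1):
  1101001010000
| 0000010111001
---------------
  1101011111001

Answer: 1101011111001 (6905)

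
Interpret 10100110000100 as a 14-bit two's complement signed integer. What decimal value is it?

MSB is 1, so the value is negative. Find the magnitude:
1. Invert bits:  01011001111011
2. Add 1:        01011001111100  = 5756
3. Apply sign:   -5756

Answer: -5756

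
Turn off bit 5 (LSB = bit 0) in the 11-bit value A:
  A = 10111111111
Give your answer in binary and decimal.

Mask = ~(1 << 5) = 11111011111
Bit 5 of A is 1, so AND-ing with the mask clears it to 0.
  10111111111
& 11111011111
-------------
  10111011111

Answer: 10111011111 (1503)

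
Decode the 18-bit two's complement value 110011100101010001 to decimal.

MSB is 1, so the value is negative. Find the magnitude:
1. Invert bits:  001100011010101110
2. Add 1:        001100011010101111  = 50863
3. Apply sign:   -50863

Answer: -50863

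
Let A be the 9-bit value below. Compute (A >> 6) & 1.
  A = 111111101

Bit 6 is the 7th from the right.
  111111101
    ^
That bit is 1.

Answer: 1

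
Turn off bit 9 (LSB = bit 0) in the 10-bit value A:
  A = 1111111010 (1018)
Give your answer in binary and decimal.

Mask = ~(1 << 9) = 0111111111
Bit 9 of A is 1, so AND-ing with the mask clears it to 0.
  1111111010
& 0111111111
------------
  0111111010

Answer: 0111111010 (506)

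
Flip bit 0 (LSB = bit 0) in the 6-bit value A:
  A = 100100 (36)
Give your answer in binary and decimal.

Mask = 1 << 0 = 000001
Bit 0 of A is 0; XOR with the mask flips it to 1.
  100100
^ 000001
--------
  100101

Answer: 100101 (37)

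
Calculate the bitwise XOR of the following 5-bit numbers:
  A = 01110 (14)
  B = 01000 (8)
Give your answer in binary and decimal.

Apply ^ to each column (1 where bits differ):
  01110
^ 01000
-------
  00110

Answer: 00110 (6)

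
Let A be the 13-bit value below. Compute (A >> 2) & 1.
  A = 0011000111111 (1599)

Bit 2 is the 3rd from the right.
  0011000111111
            ^
That bit is 1.

Answer: 1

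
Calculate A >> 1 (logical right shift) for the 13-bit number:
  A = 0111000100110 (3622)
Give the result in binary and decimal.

Logical shift right by 1: drop the bottom 1 bit(s), prepend 1 zero(s) on the left.
  0111000100110  ->  keep [011100010011], discard [0], prepend 0
= 0011100010011

Answer: 0011100010011 (1811)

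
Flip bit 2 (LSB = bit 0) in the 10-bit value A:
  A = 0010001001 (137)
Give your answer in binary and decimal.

Mask = 1 << 2 = 0000000100
Bit 2 of A is 0; XOR with the mask flips it to 1.
  0010001001
^ 0000000100
------------
  0010001101

Answer: 0010001101 (141)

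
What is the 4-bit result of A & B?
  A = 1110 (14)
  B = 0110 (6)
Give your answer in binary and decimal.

Apply & to each column (1 only where both bits are 1):
  1110
& 0110
------
  0110

Answer: 0110 (6)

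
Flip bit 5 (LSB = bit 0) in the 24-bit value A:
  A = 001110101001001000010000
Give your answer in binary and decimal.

Mask = 1 << 5 = 000000000000000000100000
Bit 5 of A is 0; XOR with the mask flips it to 1.
  001110101001001000010000
^ 000000000000000000100000
--------------------------
  001110101001001000110000

Answer: 001110101001001000110000 (3838512)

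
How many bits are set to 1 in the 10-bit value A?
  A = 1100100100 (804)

1100100100
1-bits at positions (from bit 0 = LSB): 2, 5, 8, 9
Count = 4

Answer: 4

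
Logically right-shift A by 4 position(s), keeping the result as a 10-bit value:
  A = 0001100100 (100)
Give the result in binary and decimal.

Logical shift right by 4: drop the bottom 4 bit(s), prepend 4 zero(s) on the left.
  0001100100  ->  keep [000110], discard [0100], prepend 0000
= 0000000110

Answer: 0000000110 (6)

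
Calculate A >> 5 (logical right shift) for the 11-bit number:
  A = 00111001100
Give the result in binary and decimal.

Logical shift right by 5: drop the bottom 5 bit(s), prepend 5 zero(s) on the left.
  00111001100  ->  keep [001110], discard [01100], prepend 00000
= 00000001110

Answer: 00000001110 (14)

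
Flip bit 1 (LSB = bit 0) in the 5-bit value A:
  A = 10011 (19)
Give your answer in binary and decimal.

Mask = 1 << 1 = 00010
Bit 1 of A is 1; XOR with the mask flips it to 0.
  10011
^ 00010
-------
  10001

Answer: 10001 (17)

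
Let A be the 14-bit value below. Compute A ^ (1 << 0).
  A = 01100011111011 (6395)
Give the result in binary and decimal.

Mask = 1 << 0 = 00000000000001
Bit 0 of A is 1; XOR with the mask flips it to 0.
  01100011111011
^ 00000000000001
----------------
  01100011111010

Answer: 01100011111010 (6394)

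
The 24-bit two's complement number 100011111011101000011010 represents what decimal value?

MSB is 1, so the value is negative. Find the magnitude:
1. Invert bits:  011100000100010111100101
2. Add 1:        011100000100010111100110  = 7357926
3. Apply sign:   -7357926

Answer: -7357926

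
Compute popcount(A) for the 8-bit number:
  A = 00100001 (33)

00100001
1-bits at positions (from bit 0 = LSB): 0, 5
Count = 2

Answer: 2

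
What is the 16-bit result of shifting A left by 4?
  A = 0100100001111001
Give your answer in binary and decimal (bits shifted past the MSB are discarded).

Shift left by 4: drop the top 4 bit(s), append 4 zero(s) on the right.
  0100100001111001  ->  discard [0100], keep [100001111001], append 0000
= 1000011110010000

Answer: 1000011110010000 (34704)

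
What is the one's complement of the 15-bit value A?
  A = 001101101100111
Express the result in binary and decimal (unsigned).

Flip each bit (0->1, 1->0):
  001101101100111
  110010010011000

Answer: 110010010011000 (25752)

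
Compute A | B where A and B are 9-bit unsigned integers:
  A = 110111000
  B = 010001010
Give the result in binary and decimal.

Apply | to each column (1 where either bit is 1):
  110111000
| 010001010
-----------
  110111010

Answer: 110111010 (442)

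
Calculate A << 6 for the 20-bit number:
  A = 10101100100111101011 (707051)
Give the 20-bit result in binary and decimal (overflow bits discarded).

Shift left by 6: drop the top 6 bit(s), append 6 zero(s) on the right.
  10101100100111101011  ->  discard [101011], keep [00100111101011], append 000000
= 00100111101011000000

Answer: 00100111101011000000 (162496)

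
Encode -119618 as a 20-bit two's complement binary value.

1. Binary of +119618:  00011101001101000010
2. Invert bits:     11100010110010111101
3. Add 1:           11100010110010111110

Answer: 11100010110010111110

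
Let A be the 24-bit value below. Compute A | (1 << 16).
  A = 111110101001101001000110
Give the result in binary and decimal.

Mask = 1 << 16 = 000000010000000000000000
Bit 16 of A is 0, so OR-ing with the mask flips it to 1.
  111110101001101001000110
| 000000010000000000000000
--------------------------
  111110111001101001000110

Answer: 111110111001101001000110 (16489030)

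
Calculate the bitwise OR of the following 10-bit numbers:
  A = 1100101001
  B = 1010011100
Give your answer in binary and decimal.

Apply | to each column (1 where either bit is 1):
  1100101001
| 1010011100
------------
  1110111101

Answer: 1110111101 (957)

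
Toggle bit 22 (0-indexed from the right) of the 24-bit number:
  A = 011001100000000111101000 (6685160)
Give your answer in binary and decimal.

Mask = 1 << 22 = 010000000000000000000000
Bit 22 of A is 1; XOR with the mask flips it to 0.
  011001100000000111101000
^ 010000000000000000000000
--------------------------
  001001100000000111101000

Answer: 001001100000000111101000 (2490856)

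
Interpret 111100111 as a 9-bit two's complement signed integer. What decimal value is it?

MSB is 1, so the value is negative. Find the magnitude:
1. Invert bits:  000011000
2. Add 1:        000011001  = 25
3. Apply sign:   -25

Answer: -25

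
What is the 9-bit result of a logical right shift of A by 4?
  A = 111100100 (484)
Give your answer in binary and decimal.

Logical shift right by 4: drop the bottom 4 bit(s), prepend 4 zero(s) on the left.
  111100100  ->  keep [11110], discard [0100], prepend 0000
= 000011110

Answer: 000011110 (30)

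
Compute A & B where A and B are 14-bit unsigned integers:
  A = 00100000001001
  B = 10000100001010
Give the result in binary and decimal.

Apply & to each column (1 only where both bits are 1):
  00100000001001
& 10000100001010
----------------
  00000000001000

Answer: 00000000001000 (8)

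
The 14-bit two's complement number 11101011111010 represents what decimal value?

MSB is 1, so the value is negative. Find the magnitude:
1. Invert bits:  00010100000101
2. Add 1:        00010100000110  = 1286
3. Apply sign:   -1286

Answer: -1286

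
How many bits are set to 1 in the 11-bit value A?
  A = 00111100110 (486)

00111100110
1-bits at positions (from bit 0 = LSB): 1, 2, 5, 6, 7, 8
Count = 6

Answer: 6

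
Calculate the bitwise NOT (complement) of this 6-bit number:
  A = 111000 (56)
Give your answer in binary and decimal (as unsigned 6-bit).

Flip each bit (0->1, 1->0):
  111000
  000111

Answer: 000111 (7)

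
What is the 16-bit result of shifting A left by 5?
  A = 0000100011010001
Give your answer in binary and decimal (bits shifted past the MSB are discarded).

Shift left by 5: drop the top 5 bit(s), append 5 zero(s) on the right.
  0000100011010001  ->  discard [00001], keep [00011010001], append 00000
= 0001101000100000

Answer: 0001101000100000 (6688)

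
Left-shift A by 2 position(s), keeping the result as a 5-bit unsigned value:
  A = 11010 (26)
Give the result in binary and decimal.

Shift left by 2: drop the top 2 bit(s), append 2 zero(s) on the right.
  11010  ->  discard [11], keep [010], append 00
= 01000

Answer: 01000 (8)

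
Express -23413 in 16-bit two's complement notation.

1. Binary of +23413:  0101101101110101
2. Invert bits:     1010010010001010
3. Add 1:           1010010010001011

Answer: 1010010010001011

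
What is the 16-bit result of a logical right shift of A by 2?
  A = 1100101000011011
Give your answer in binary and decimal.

Logical shift right by 2: drop the bottom 2 bit(s), prepend 2 zero(s) on the left.
  1100101000011011  ->  keep [11001010000110], discard [11], prepend 00
= 0011001010000110

Answer: 0011001010000110 (12934)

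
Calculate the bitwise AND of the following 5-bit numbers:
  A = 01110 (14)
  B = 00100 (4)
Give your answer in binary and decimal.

Apply & to each column (1 only where both bits are 1):
  01110
& 00100
-------
  00100

Answer: 00100 (4)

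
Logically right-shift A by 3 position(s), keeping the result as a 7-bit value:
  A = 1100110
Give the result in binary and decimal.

Logical shift right by 3: drop the bottom 3 bit(s), prepend 3 zero(s) on the left.
  1100110  ->  keep [1100], discard [110], prepend 000
= 0001100

Answer: 0001100 (12)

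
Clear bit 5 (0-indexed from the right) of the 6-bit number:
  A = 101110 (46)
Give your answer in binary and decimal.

Mask = ~(1 << 5) = 011111
Bit 5 of A is 1, so AND-ing with the mask clears it to 0.
  101110
& 011111
--------
  001110

Answer: 001110 (14)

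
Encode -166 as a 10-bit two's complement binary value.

1. Binary of +166:  0010100110
2. Invert bits:     1101011001
3. Add 1:           1101011010

Answer: 1101011010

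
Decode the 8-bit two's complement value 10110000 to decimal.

MSB is 1, so the value is negative. Find the magnitude:
1. Invert bits:  01001111
2. Add 1:        01010000  = 80
3. Apply sign:   -80

Answer: -80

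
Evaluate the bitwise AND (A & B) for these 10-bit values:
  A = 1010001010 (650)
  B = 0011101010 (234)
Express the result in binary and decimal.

Apply & to each column (1 only where both bits are 1):
  1010001010
& 0011101010
------------
  0010001010

Answer: 0010001010 (138)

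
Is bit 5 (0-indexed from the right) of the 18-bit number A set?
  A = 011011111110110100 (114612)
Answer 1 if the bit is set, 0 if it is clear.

Bit 5 is the 6th from the right.
  011011111110110100
              ^
That bit is 1.

Answer: 1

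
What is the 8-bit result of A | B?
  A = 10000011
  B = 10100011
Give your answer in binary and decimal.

Apply | to each column (1 where either bit is 1):
  10000011
| 10100011
----------
  10100011

Answer: 10100011 (163)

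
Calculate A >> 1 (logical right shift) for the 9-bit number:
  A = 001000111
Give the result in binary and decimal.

Logical shift right by 1: drop the bottom 1 bit(s), prepend 1 zero(s) on the left.
  001000111  ->  keep [00100011], discard [1], prepend 0
= 000100011

Answer: 000100011 (35)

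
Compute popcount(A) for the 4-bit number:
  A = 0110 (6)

0110
1-bits at positions (from bit 0 = LSB): 1, 2
Count = 2

Answer: 2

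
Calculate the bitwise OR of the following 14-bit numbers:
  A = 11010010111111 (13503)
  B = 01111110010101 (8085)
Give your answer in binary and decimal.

Apply | to each column (1 where either bit is 1):
  11010010111111
| 01111110010101
----------------
  11111110111111

Answer: 11111110111111 (16319)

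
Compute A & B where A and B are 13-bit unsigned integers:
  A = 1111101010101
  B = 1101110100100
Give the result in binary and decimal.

Apply & to each column (1 only where both bits are 1):
  1111101010101
& 1101110100100
---------------
  1101100000100

Answer: 1101100000100 (6916)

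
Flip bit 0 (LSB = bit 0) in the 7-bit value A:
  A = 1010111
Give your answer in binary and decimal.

Mask = 1 << 0 = 0000001
Bit 0 of A is 1; XOR with the mask flips it to 0.
  1010111
^ 0000001
---------
  1010110

Answer: 1010110 (86)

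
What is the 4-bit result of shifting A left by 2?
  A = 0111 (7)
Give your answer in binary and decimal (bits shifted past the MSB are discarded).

Shift left by 2: drop the top 2 bit(s), append 2 zero(s) on the right.
  0111  ->  discard [01], keep [11], append 00
= 1100

Answer: 1100 (12)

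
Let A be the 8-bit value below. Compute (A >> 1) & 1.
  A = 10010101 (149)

Bit 1 is the 2nd from the right.
  10010101
        ^
That bit is 0.

Answer: 0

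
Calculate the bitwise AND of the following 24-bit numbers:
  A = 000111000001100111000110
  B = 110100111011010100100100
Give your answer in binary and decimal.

Apply & to each column (1 only where both bits are 1):
  000111000001100111000110
& 110100111011010100100100
--------------------------
  000100000001000100000100

Answer: 000100000001000100000100 (1052932)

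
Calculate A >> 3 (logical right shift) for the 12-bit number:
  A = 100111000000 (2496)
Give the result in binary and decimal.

Logical shift right by 3: drop the bottom 3 bit(s), prepend 3 zero(s) on the left.
  100111000000  ->  keep [100111000], discard [000], prepend 000
= 000100111000

Answer: 000100111000 (312)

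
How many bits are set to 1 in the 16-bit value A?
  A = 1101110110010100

1101110110010100
1-bits at positions (from bit 0 = LSB): 2, 4, 7, 8, 10, 11, 12, 14, 15
Count = 9

Answer: 9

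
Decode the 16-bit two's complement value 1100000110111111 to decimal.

MSB is 1, so the value is negative. Find the magnitude:
1. Invert bits:  0011111001000000
2. Add 1:        0011111001000001  = 15937
3. Apply sign:   -15937

Answer: -15937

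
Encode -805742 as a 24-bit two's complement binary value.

1. Binary of +805742:  000011000100101101101110
2. Invert bits:     111100111011010010010001
3. Add 1:           111100111011010010010010

Answer: 111100111011010010010010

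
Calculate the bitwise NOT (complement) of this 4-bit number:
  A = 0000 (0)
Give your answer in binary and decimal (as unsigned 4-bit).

Flip each bit (0->1, 1->0):
  0000
  1111

Answer: 1111 (15)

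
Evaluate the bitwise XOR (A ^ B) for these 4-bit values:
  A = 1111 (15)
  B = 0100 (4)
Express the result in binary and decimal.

Apply ^ to each column (1 where bits differ):
  1111
^ 0100
------
  1011

Answer: 1011 (11)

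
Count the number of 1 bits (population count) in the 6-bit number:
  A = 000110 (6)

000110
1-bits at positions (from bit 0 = LSB): 1, 2
Count = 2

Answer: 2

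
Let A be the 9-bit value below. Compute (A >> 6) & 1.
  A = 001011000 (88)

Bit 6 is the 7th from the right.
  001011000
    ^
That bit is 1.

Answer: 1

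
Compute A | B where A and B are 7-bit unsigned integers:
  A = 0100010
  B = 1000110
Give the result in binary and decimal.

Apply | to each column (1 where either bit is 1):
  0100010
| 1000110
---------
  1100110

Answer: 1100110 (102)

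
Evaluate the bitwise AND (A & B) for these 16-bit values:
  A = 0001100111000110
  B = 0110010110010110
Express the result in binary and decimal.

Apply & to each column (1 only where both bits are 1):
  0001100111000110
& 0110010110010110
------------------
  0000000110000110

Answer: 0000000110000110 (390)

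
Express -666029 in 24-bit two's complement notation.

1. Binary of +666029:  000010100010100110101101
2. Invert bits:     111101011101011001010010
3. Add 1:           111101011101011001010011

Answer: 111101011101011001010011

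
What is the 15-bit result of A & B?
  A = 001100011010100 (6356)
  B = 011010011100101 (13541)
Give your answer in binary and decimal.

Apply & to each column (1 only where both bits are 1):
  001100011010100
& 011010011100101
-----------------
  001000011000100

Answer: 001000011000100 (4292)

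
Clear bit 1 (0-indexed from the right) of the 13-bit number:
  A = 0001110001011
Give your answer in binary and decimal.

Mask = ~(1 << 1) = 1111111111101
Bit 1 of A is 1, so AND-ing with the mask clears it to 0.
  0001110001011
& 1111111111101
---------------
  0001110001001

Answer: 0001110001001 (905)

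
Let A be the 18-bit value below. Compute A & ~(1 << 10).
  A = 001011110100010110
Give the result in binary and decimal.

Mask = ~(1 << 10) = 111111101111111111
Bit 10 of A is 1, so AND-ing with the mask clears it to 0.
  001011110100010110
& 111111101111111111
--------------------
  001011100100010110

Answer: 001011100100010110 (47382)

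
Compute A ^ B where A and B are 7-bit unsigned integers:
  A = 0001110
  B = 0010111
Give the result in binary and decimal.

Apply ^ to each column (1 where bits differ):
  0001110
^ 0010111
---------
  0011001

Answer: 0011001 (25)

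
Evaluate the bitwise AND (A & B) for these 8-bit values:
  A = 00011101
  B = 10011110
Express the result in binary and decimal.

Apply & to each column (1 only where both bits are 1):
  00011101
& 10011110
----------
  00011100

Answer: 00011100 (28)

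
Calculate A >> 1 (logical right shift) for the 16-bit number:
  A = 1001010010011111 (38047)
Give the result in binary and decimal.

Logical shift right by 1: drop the bottom 1 bit(s), prepend 1 zero(s) on the left.
  1001010010011111  ->  keep [100101001001111], discard [1], prepend 0
= 0100101001001111

Answer: 0100101001001111 (19023)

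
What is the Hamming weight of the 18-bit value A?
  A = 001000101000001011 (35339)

001000101000001011
1-bits at positions (from bit 0 = LSB): 0, 1, 3, 9, 11, 15
Count = 6

Answer: 6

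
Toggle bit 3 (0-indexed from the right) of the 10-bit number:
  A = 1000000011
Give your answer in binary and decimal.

Mask = 1 << 3 = 0000001000
Bit 3 of A is 0; XOR with the mask flips it to 1.
  1000000011
^ 0000001000
------------
  1000001011

Answer: 1000001011 (523)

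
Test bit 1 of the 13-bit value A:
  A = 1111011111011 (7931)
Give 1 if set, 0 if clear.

Bit 1 is the 2nd from the right.
  1111011111011
             ^
That bit is 1.

Answer: 1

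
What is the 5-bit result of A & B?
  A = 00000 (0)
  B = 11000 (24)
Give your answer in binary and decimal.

Apply & to each column (1 only where both bits are 1):
  00000
& 11000
-------
  00000

Answer: 00000 (0)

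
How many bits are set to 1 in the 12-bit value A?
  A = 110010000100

110010000100
1-bits at positions (from bit 0 = LSB): 2, 7, 10, 11
Count = 4

Answer: 4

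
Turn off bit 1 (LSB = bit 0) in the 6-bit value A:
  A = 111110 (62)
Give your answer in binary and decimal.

Mask = ~(1 << 1) = 111101
Bit 1 of A is 1, so AND-ing with the mask clears it to 0.
  111110
& 111101
--------
  111100

Answer: 111100 (60)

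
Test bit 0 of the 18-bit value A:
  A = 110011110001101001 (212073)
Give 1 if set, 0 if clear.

Bit 0 is the 1st from the right.
  110011110001101001
                   ^
That bit is 1.

Answer: 1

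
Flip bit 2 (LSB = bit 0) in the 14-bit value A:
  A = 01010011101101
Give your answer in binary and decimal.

Mask = 1 << 2 = 00000000000100
Bit 2 of A is 1; XOR with the mask flips it to 0.
  01010011101101
^ 00000000000100
----------------
  01010011101001

Answer: 01010011101001 (5353)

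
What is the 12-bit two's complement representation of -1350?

1. Binary of +1350:  010101000110
2. Invert bits:     101010111001
3. Add 1:           101010111010

Answer: 101010111010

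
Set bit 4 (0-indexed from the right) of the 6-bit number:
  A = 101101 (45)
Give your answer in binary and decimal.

Mask = 1 << 4 = 010000
Bit 4 of A is 0, so OR-ing with the mask flips it to 1.
  101101
| 010000
--------
  111101

Answer: 111101 (61)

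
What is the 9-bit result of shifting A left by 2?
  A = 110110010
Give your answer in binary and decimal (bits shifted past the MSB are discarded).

Shift left by 2: drop the top 2 bit(s), append 2 zero(s) on the right.
  110110010  ->  discard [11], keep [0110010], append 00
= 011001000

Answer: 011001000 (200)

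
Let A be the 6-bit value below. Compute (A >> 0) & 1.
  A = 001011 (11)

Bit 0 is the 1st from the right.
  001011
       ^
That bit is 1.

Answer: 1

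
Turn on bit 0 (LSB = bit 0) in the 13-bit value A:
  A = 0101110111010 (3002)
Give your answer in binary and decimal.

Mask = 1 << 0 = 0000000000001
Bit 0 of A is 0, so OR-ing with the mask flips it to 1.
  0101110111010
| 0000000000001
---------------
  0101110111011

Answer: 0101110111011 (3003)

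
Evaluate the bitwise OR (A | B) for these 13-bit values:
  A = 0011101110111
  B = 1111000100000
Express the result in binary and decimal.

Apply | to each column (1 where either bit is 1):
  0011101110111
| 1111000100000
---------------
  1111101110111

Answer: 1111101110111 (8055)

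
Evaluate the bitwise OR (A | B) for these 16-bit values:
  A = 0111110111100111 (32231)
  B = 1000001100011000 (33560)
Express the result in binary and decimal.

Apply | to each column (1 where either bit is 1):
  0111110111100111
| 1000001100011000
------------------
  1111111111111111

Answer: 1111111111111111 (65535)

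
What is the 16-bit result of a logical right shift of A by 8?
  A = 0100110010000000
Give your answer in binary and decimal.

Logical shift right by 8: drop the bottom 8 bit(s), prepend 8 zero(s) on the left.
  0100110010000000  ->  keep [01001100], discard [10000000], prepend 00000000
= 0000000001001100

Answer: 0000000001001100 (76)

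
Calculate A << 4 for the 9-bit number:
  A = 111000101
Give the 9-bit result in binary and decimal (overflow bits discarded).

Shift left by 4: drop the top 4 bit(s), append 4 zero(s) on the right.
  111000101  ->  discard [1110], keep [00101], append 0000
= 001010000

Answer: 001010000 (80)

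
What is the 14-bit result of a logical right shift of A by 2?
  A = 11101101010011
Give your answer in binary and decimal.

Logical shift right by 2: drop the bottom 2 bit(s), prepend 2 zero(s) on the left.
  11101101010011  ->  keep [111011010100], discard [11], prepend 00
= 00111011010100

Answer: 00111011010100 (3796)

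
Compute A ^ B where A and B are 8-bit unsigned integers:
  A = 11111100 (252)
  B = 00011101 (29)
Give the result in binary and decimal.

Apply ^ to each column (1 where bits differ):
  11111100
^ 00011101
----------
  11100001

Answer: 11100001 (225)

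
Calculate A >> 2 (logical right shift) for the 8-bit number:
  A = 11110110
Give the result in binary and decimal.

Logical shift right by 2: drop the bottom 2 bit(s), prepend 2 zero(s) on the left.
  11110110  ->  keep [111101], discard [10], prepend 00
= 00111101

Answer: 00111101 (61)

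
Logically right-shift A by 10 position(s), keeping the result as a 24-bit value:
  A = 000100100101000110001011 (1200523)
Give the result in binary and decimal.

Logical shift right by 10: drop the bottom 10 bit(s), prepend 10 zero(s) on the left.
  000100100101000110001011  ->  keep [00010010010100], discard [0110001011], prepend 0000000000
= 000000000000010010010100

Answer: 000000000000010010010100 (1172)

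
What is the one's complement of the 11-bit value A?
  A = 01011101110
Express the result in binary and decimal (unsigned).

Flip each bit (0->1, 1->0):
  01011101110
  10100010001

Answer: 10100010001 (1297)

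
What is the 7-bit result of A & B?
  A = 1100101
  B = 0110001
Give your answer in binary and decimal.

Apply & to each column (1 only where both bits are 1):
  1100101
& 0110001
---------
  0100001

Answer: 0100001 (33)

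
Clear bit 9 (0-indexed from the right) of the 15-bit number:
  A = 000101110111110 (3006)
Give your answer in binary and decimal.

Mask = ~(1 << 9) = 111110111111111
Bit 9 of A is 1, so AND-ing with the mask clears it to 0.
  000101110111110
& 111110111111111
-----------------
  000100110111110

Answer: 000100110111110 (2494)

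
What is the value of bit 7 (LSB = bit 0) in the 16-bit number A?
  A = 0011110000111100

Bit 7 is the 8th from the right.
  0011110000111100
          ^
That bit is 0.

Answer: 0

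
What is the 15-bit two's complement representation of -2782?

1. Binary of +2782:  000101011011110
2. Invert bits:     111010100100001
3. Add 1:           111010100100010

Answer: 111010100100010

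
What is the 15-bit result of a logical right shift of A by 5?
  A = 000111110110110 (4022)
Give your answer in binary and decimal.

Logical shift right by 5: drop the bottom 5 bit(s), prepend 5 zero(s) on the left.
  000111110110110  ->  keep [0001111101], discard [10110], prepend 00000
= 000000001111101

Answer: 000000001111101 (125)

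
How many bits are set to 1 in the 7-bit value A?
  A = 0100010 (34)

0100010
1-bits at positions (from bit 0 = LSB): 1, 5
Count = 2

Answer: 2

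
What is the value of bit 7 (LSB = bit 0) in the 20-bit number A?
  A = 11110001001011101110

Bit 7 is the 8th from the right.
  11110001001011101110
              ^
That bit is 1.

Answer: 1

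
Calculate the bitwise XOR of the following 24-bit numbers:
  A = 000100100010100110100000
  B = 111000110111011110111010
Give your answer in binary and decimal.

Apply ^ to each column (1 where bits differ):
  000100100010100110100000
^ 111000110111011110111010
--------------------------
  111100010101111000011010

Answer: 111100010101111000011010 (15818266)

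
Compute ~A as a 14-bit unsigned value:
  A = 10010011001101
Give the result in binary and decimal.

Flip each bit (0->1, 1->0):
  10010011001101
  01101100110010

Answer: 01101100110010 (6962)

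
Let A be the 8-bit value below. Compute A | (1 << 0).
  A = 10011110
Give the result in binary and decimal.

Mask = 1 << 0 = 00000001
Bit 0 of A is 0, so OR-ing with the mask flips it to 1.
  10011110
| 00000001
----------
  10011111

Answer: 10011111 (159)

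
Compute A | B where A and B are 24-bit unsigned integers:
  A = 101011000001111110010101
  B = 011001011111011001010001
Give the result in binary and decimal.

Apply | to each column (1 where either bit is 1):
  101011000001111110010101
| 011001011111011001010001
--------------------------
  111011011111111111010101

Answer: 111011011111111111010101 (15597525)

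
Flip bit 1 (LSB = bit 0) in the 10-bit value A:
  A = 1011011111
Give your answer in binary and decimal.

Mask = 1 << 1 = 0000000010
Bit 1 of A is 1; XOR with the mask flips it to 0.
  1011011111
^ 0000000010
------------
  1011011101

Answer: 1011011101 (733)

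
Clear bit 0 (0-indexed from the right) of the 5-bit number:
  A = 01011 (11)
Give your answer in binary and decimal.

Mask = ~(1 << 0) = 11110
Bit 0 of A is 1, so AND-ing with the mask clears it to 0.
  01011
& 11110
-------
  01010

Answer: 01010 (10)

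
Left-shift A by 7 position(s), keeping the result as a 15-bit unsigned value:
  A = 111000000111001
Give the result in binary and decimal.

Shift left by 7: drop the top 7 bit(s), append 7 zero(s) on the right.
  111000000111001  ->  discard [1110000], keep [00111001], append 0000000
= 001110010000000

Answer: 001110010000000 (7296)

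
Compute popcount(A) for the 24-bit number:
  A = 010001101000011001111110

010001101000011001111110
1-bits at positions (from bit 0 = LSB): 1, 2, 3, 4, 5, 6, 9, 10, 15, 17, 18, 22
Count = 12

Answer: 12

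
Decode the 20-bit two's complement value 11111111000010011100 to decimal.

MSB is 1, so the value is negative. Find the magnitude:
1. Invert bits:  00000000111101100011
2. Add 1:        00000000111101100100  = 3940
3. Apply sign:   -3940

Answer: -3940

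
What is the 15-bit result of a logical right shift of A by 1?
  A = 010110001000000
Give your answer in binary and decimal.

Logical shift right by 1: drop the bottom 1 bit(s), prepend 1 zero(s) on the left.
  010110001000000  ->  keep [01011000100000], discard [0], prepend 0
= 001011000100000

Answer: 001011000100000 (5664)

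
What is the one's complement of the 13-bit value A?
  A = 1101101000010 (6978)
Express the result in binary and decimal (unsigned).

Flip each bit (0->1, 1->0):
  1101101000010
  0010010111101

Answer: 0010010111101 (1213)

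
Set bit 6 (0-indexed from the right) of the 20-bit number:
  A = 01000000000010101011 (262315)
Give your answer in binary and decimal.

Mask = 1 << 6 = 00000000000001000000
Bit 6 of A is 0, so OR-ing with the mask flips it to 1.
  01000000000010101011
| 00000000000001000000
----------------------
  01000000000011101011

Answer: 01000000000011101011 (262379)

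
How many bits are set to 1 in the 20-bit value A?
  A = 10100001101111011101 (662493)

10100001101111011101
1-bits at positions (from bit 0 = LSB): 0, 2, 3, 4, 6, 7, 8, 9, 11, 12, 17, 19
Count = 12

Answer: 12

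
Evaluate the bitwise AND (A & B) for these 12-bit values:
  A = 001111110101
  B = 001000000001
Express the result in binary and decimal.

Apply & to each column (1 only where both bits are 1):
  001111110101
& 001000000001
--------------
  001000000001

Answer: 001000000001 (513)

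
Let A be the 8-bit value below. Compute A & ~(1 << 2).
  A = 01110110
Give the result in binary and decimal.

Mask = ~(1 << 2) = 11111011
Bit 2 of A is 1, so AND-ing with the mask clears it to 0.
  01110110
& 11111011
----------
  01110010

Answer: 01110010 (114)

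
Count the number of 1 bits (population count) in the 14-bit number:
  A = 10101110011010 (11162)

10101110011010
1-bits at positions (from bit 0 = LSB): 1, 3, 4, 7, 8, 9, 11, 13
Count = 8

Answer: 8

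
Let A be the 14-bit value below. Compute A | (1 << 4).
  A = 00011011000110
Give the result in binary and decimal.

Mask = 1 << 4 = 00000000010000
Bit 4 of A is 0, so OR-ing with the mask flips it to 1.
  00011011000110
| 00000000010000
----------------
  00011011010110

Answer: 00011011010110 (1750)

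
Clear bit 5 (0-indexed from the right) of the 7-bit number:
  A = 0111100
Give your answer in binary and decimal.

Mask = ~(1 << 5) = 1011111
Bit 5 of A is 1, so AND-ing with the mask clears it to 0.
  0111100
& 1011111
---------
  0011100

Answer: 0011100 (28)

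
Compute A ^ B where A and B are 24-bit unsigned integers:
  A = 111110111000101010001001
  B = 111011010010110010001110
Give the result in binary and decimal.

Apply ^ to each column (1 where bits differ):
  111110111000101010001001
^ 111011010010110010001110
--------------------------
  000101101010011000000111

Answer: 000101101010011000000111 (1484295)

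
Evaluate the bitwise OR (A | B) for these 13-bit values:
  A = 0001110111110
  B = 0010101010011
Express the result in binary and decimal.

Apply | to each column (1 where either bit is 1):
  0001110111110
| 0010101010011
---------------
  0011111111111

Answer: 0011111111111 (2047)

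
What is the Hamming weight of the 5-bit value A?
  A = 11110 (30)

11110
1-bits at positions (from bit 0 = LSB): 1, 2, 3, 4
Count = 4

Answer: 4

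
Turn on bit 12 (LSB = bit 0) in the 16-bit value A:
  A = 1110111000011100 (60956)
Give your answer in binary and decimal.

Mask = 1 << 12 = 0001000000000000
Bit 12 of A is 0, so OR-ing with the mask flips it to 1.
  1110111000011100
| 0001000000000000
------------------
  1111111000011100

Answer: 1111111000011100 (65052)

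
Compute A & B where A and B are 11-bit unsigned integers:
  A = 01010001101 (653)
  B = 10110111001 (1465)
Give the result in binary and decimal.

Apply & to each column (1 only where both bits are 1):
  01010001101
& 10110111001
-------------
  00010001001

Answer: 00010001001 (137)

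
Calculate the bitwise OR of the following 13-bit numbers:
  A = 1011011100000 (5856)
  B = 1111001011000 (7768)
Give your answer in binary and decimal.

Apply | to each column (1 where either bit is 1):
  1011011100000
| 1111001011000
---------------
  1111011111000

Answer: 1111011111000 (7928)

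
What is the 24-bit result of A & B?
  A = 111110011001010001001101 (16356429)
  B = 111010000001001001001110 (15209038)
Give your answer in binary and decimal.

Apply & to each column (1 only where both bits are 1):
  111110011001010001001101
& 111010000001001001001110
--------------------------
  111010000001000001001100

Answer: 111010000001000001001100 (15208524)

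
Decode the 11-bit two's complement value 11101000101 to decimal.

MSB is 1, so the value is negative. Find the magnitude:
1. Invert bits:  00010111010
2. Add 1:        00010111011  = 187
3. Apply sign:   -187

Answer: -187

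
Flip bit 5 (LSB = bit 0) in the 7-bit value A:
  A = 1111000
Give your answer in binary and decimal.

Mask = 1 << 5 = 0100000
Bit 5 of A is 1; XOR with the mask flips it to 0.
  1111000
^ 0100000
---------
  1011000

Answer: 1011000 (88)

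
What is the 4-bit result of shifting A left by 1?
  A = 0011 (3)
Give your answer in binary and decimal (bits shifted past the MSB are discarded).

Shift left by 1: drop the top 1 bit(s), append 1 zero(s) on the right.
  0011  ->  discard [0], keep [011], append 0
= 0110

Answer: 0110 (6)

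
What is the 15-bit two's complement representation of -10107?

1. Binary of +10107:  010011101111011
2. Invert bits:     101100010000100
3. Add 1:           101100010000101

Answer: 101100010000101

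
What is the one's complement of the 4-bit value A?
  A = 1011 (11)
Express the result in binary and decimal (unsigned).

Flip each bit (0->1, 1->0):
  1011
  0100

Answer: 0100 (4)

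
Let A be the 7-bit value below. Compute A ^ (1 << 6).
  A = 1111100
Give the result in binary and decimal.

Mask = 1 << 6 = 1000000
Bit 6 of A is 1; XOR with the mask flips it to 0.
  1111100
^ 1000000
---------
  0111100

Answer: 0111100 (60)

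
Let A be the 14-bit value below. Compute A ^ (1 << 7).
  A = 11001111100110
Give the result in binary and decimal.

Mask = 1 << 7 = 00000010000000
Bit 7 of A is 1; XOR with the mask flips it to 0.
  11001111100110
^ 00000010000000
----------------
  11001101100110

Answer: 11001101100110 (13158)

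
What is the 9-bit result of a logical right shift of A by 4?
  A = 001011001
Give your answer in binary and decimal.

Logical shift right by 4: drop the bottom 4 bit(s), prepend 4 zero(s) on the left.
  001011001  ->  keep [00101], discard [1001], prepend 0000
= 000000101

Answer: 000000101 (5)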